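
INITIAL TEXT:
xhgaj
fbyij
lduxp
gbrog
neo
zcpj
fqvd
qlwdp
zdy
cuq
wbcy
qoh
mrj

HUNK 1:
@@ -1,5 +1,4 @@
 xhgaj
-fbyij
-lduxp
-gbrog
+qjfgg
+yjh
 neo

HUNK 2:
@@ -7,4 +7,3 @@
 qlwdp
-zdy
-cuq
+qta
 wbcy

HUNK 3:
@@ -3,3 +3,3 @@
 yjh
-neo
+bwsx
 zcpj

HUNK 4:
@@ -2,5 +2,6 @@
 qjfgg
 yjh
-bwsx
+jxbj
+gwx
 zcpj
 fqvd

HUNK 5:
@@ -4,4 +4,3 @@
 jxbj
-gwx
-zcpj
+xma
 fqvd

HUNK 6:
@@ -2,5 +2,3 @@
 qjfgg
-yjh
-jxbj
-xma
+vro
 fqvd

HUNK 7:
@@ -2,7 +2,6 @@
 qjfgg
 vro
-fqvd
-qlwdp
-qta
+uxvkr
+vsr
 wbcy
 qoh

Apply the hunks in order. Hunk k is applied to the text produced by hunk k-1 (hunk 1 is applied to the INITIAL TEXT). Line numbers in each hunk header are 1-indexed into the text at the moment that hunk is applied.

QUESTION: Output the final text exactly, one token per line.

Answer: xhgaj
qjfgg
vro
uxvkr
vsr
wbcy
qoh
mrj

Derivation:
Hunk 1: at line 1 remove [fbyij,lduxp,gbrog] add [qjfgg,yjh] -> 12 lines: xhgaj qjfgg yjh neo zcpj fqvd qlwdp zdy cuq wbcy qoh mrj
Hunk 2: at line 7 remove [zdy,cuq] add [qta] -> 11 lines: xhgaj qjfgg yjh neo zcpj fqvd qlwdp qta wbcy qoh mrj
Hunk 3: at line 3 remove [neo] add [bwsx] -> 11 lines: xhgaj qjfgg yjh bwsx zcpj fqvd qlwdp qta wbcy qoh mrj
Hunk 4: at line 2 remove [bwsx] add [jxbj,gwx] -> 12 lines: xhgaj qjfgg yjh jxbj gwx zcpj fqvd qlwdp qta wbcy qoh mrj
Hunk 5: at line 4 remove [gwx,zcpj] add [xma] -> 11 lines: xhgaj qjfgg yjh jxbj xma fqvd qlwdp qta wbcy qoh mrj
Hunk 6: at line 2 remove [yjh,jxbj,xma] add [vro] -> 9 lines: xhgaj qjfgg vro fqvd qlwdp qta wbcy qoh mrj
Hunk 7: at line 2 remove [fqvd,qlwdp,qta] add [uxvkr,vsr] -> 8 lines: xhgaj qjfgg vro uxvkr vsr wbcy qoh mrj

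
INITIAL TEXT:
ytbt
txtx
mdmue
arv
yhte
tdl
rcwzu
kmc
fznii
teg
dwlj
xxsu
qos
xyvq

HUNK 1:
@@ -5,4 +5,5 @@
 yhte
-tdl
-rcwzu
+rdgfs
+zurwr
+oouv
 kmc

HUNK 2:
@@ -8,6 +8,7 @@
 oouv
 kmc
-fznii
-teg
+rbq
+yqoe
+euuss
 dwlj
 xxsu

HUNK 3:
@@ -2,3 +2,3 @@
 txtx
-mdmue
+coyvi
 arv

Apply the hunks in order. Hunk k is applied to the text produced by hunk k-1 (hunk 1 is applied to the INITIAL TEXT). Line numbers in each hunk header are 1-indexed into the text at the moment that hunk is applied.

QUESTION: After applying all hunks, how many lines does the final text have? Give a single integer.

Hunk 1: at line 5 remove [tdl,rcwzu] add [rdgfs,zurwr,oouv] -> 15 lines: ytbt txtx mdmue arv yhte rdgfs zurwr oouv kmc fznii teg dwlj xxsu qos xyvq
Hunk 2: at line 8 remove [fznii,teg] add [rbq,yqoe,euuss] -> 16 lines: ytbt txtx mdmue arv yhte rdgfs zurwr oouv kmc rbq yqoe euuss dwlj xxsu qos xyvq
Hunk 3: at line 2 remove [mdmue] add [coyvi] -> 16 lines: ytbt txtx coyvi arv yhte rdgfs zurwr oouv kmc rbq yqoe euuss dwlj xxsu qos xyvq
Final line count: 16

Answer: 16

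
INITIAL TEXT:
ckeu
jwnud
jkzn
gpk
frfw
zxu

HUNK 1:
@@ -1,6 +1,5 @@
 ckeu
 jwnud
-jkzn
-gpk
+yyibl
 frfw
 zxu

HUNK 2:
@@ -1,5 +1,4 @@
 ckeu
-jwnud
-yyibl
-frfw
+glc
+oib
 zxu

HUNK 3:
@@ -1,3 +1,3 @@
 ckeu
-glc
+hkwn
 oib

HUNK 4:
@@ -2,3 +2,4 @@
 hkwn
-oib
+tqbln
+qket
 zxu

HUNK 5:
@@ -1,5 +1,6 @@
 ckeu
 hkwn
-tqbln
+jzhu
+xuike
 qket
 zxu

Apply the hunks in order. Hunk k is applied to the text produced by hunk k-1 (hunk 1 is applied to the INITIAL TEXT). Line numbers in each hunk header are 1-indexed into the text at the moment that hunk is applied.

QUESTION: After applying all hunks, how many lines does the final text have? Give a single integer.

Answer: 6

Derivation:
Hunk 1: at line 1 remove [jkzn,gpk] add [yyibl] -> 5 lines: ckeu jwnud yyibl frfw zxu
Hunk 2: at line 1 remove [jwnud,yyibl,frfw] add [glc,oib] -> 4 lines: ckeu glc oib zxu
Hunk 3: at line 1 remove [glc] add [hkwn] -> 4 lines: ckeu hkwn oib zxu
Hunk 4: at line 2 remove [oib] add [tqbln,qket] -> 5 lines: ckeu hkwn tqbln qket zxu
Hunk 5: at line 1 remove [tqbln] add [jzhu,xuike] -> 6 lines: ckeu hkwn jzhu xuike qket zxu
Final line count: 6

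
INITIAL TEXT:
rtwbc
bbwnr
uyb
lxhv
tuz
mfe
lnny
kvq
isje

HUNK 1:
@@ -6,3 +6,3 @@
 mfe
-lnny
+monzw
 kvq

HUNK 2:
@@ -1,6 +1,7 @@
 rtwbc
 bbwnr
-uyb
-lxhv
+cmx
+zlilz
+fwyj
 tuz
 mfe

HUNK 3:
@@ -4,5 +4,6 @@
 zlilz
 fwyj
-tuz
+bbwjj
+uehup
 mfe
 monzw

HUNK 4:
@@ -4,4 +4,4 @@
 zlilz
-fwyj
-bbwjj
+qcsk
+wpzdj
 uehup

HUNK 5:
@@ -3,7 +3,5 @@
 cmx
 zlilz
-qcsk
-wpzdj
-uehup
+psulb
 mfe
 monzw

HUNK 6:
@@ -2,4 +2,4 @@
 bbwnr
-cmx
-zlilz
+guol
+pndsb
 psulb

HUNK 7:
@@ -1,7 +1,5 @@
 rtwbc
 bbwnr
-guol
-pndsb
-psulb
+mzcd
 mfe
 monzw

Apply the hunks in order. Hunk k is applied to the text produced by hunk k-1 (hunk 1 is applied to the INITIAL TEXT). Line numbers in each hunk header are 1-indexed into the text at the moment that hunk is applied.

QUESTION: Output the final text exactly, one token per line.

Hunk 1: at line 6 remove [lnny] add [monzw] -> 9 lines: rtwbc bbwnr uyb lxhv tuz mfe monzw kvq isje
Hunk 2: at line 1 remove [uyb,lxhv] add [cmx,zlilz,fwyj] -> 10 lines: rtwbc bbwnr cmx zlilz fwyj tuz mfe monzw kvq isje
Hunk 3: at line 4 remove [tuz] add [bbwjj,uehup] -> 11 lines: rtwbc bbwnr cmx zlilz fwyj bbwjj uehup mfe monzw kvq isje
Hunk 4: at line 4 remove [fwyj,bbwjj] add [qcsk,wpzdj] -> 11 lines: rtwbc bbwnr cmx zlilz qcsk wpzdj uehup mfe monzw kvq isje
Hunk 5: at line 3 remove [qcsk,wpzdj,uehup] add [psulb] -> 9 lines: rtwbc bbwnr cmx zlilz psulb mfe monzw kvq isje
Hunk 6: at line 2 remove [cmx,zlilz] add [guol,pndsb] -> 9 lines: rtwbc bbwnr guol pndsb psulb mfe monzw kvq isje
Hunk 7: at line 1 remove [guol,pndsb,psulb] add [mzcd] -> 7 lines: rtwbc bbwnr mzcd mfe monzw kvq isje

Answer: rtwbc
bbwnr
mzcd
mfe
monzw
kvq
isje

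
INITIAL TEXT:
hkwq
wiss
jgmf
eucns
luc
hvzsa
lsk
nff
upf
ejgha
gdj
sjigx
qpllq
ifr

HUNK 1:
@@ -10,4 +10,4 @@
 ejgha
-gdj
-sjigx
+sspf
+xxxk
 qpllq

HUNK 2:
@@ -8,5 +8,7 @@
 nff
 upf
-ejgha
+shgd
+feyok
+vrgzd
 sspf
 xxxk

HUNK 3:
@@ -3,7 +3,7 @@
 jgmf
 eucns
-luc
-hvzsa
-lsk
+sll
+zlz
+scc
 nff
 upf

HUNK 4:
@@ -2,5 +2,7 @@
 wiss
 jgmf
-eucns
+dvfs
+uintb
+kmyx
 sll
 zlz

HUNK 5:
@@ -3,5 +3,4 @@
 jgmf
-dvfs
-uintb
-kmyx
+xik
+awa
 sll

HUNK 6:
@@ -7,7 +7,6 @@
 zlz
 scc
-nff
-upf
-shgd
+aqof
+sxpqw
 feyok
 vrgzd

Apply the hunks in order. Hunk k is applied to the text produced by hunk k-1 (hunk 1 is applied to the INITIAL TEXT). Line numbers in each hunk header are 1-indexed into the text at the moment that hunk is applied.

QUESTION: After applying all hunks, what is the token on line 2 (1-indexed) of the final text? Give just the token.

Answer: wiss

Derivation:
Hunk 1: at line 10 remove [gdj,sjigx] add [sspf,xxxk] -> 14 lines: hkwq wiss jgmf eucns luc hvzsa lsk nff upf ejgha sspf xxxk qpllq ifr
Hunk 2: at line 8 remove [ejgha] add [shgd,feyok,vrgzd] -> 16 lines: hkwq wiss jgmf eucns luc hvzsa lsk nff upf shgd feyok vrgzd sspf xxxk qpllq ifr
Hunk 3: at line 3 remove [luc,hvzsa,lsk] add [sll,zlz,scc] -> 16 lines: hkwq wiss jgmf eucns sll zlz scc nff upf shgd feyok vrgzd sspf xxxk qpllq ifr
Hunk 4: at line 2 remove [eucns] add [dvfs,uintb,kmyx] -> 18 lines: hkwq wiss jgmf dvfs uintb kmyx sll zlz scc nff upf shgd feyok vrgzd sspf xxxk qpllq ifr
Hunk 5: at line 3 remove [dvfs,uintb,kmyx] add [xik,awa] -> 17 lines: hkwq wiss jgmf xik awa sll zlz scc nff upf shgd feyok vrgzd sspf xxxk qpllq ifr
Hunk 6: at line 7 remove [nff,upf,shgd] add [aqof,sxpqw] -> 16 lines: hkwq wiss jgmf xik awa sll zlz scc aqof sxpqw feyok vrgzd sspf xxxk qpllq ifr
Final line 2: wiss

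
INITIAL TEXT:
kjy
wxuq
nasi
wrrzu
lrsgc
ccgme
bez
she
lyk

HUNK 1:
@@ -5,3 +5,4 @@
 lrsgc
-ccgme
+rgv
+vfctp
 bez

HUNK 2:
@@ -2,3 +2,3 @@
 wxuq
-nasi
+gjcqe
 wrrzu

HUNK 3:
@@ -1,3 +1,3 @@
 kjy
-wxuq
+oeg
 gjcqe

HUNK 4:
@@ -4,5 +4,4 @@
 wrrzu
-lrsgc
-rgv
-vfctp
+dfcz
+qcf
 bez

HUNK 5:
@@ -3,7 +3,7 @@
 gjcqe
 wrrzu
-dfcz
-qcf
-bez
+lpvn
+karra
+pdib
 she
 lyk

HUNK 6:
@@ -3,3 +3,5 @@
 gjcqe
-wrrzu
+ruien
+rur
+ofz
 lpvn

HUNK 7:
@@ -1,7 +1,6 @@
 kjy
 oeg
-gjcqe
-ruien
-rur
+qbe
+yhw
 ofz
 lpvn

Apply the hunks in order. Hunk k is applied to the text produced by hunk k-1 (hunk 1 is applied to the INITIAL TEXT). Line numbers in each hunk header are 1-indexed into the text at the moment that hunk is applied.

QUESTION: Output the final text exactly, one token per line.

Answer: kjy
oeg
qbe
yhw
ofz
lpvn
karra
pdib
she
lyk

Derivation:
Hunk 1: at line 5 remove [ccgme] add [rgv,vfctp] -> 10 lines: kjy wxuq nasi wrrzu lrsgc rgv vfctp bez she lyk
Hunk 2: at line 2 remove [nasi] add [gjcqe] -> 10 lines: kjy wxuq gjcqe wrrzu lrsgc rgv vfctp bez she lyk
Hunk 3: at line 1 remove [wxuq] add [oeg] -> 10 lines: kjy oeg gjcqe wrrzu lrsgc rgv vfctp bez she lyk
Hunk 4: at line 4 remove [lrsgc,rgv,vfctp] add [dfcz,qcf] -> 9 lines: kjy oeg gjcqe wrrzu dfcz qcf bez she lyk
Hunk 5: at line 3 remove [dfcz,qcf,bez] add [lpvn,karra,pdib] -> 9 lines: kjy oeg gjcqe wrrzu lpvn karra pdib she lyk
Hunk 6: at line 3 remove [wrrzu] add [ruien,rur,ofz] -> 11 lines: kjy oeg gjcqe ruien rur ofz lpvn karra pdib she lyk
Hunk 7: at line 1 remove [gjcqe,ruien,rur] add [qbe,yhw] -> 10 lines: kjy oeg qbe yhw ofz lpvn karra pdib she lyk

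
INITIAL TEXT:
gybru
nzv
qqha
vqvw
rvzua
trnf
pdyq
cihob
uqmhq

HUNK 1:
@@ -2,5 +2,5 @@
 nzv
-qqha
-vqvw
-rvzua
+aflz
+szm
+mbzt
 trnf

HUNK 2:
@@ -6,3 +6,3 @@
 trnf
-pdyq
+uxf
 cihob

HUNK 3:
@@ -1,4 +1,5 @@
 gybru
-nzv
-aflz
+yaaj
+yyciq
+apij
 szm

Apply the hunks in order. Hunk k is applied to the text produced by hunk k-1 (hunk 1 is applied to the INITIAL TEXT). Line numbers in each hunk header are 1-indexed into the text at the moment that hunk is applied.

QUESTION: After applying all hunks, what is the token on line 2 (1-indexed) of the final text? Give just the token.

Hunk 1: at line 2 remove [qqha,vqvw,rvzua] add [aflz,szm,mbzt] -> 9 lines: gybru nzv aflz szm mbzt trnf pdyq cihob uqmhq
Hunk 2: at line 6 remove [pdyq] add [uxf] -> 9 lines: gybru nzv aflz szm mbzt trnf uxf cihob uqmhq
Hunk 3: at line 1 remove [nzv,aflz] add [yaaj,yyciq,apij] -> 10 lines: gybru yaaj yyciq apij szm mbzt trnf uxf cihob uqmhq
Final line 2: yaaj

Answer: yaaj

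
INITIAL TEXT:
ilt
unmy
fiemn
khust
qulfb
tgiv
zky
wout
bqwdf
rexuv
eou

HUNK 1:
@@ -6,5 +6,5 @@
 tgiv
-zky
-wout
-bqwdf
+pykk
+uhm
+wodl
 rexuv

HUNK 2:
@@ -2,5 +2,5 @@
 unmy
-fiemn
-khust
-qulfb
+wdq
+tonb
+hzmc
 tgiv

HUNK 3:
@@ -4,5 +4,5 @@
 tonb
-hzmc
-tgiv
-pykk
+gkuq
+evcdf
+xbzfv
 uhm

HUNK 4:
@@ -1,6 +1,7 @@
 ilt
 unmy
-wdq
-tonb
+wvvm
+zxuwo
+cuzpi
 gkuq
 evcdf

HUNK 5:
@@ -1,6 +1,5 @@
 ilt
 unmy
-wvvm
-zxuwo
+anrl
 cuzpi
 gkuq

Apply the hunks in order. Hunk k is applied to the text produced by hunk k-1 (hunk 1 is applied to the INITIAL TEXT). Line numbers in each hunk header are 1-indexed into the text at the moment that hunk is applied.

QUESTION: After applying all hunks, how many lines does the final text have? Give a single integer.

Answer: 11

Derivation:
Hunk 1: at line 6 remove [zky,wout,bqwdf] add [pykk,uhm,wodl] -> 11 lines: ilt unmy fiemn khust qulfb tgiv pykk uhm wodl rexuv eou
Hunk 2: at line 2 remove [fiemn,khust,qulfb] add [wdq,tonb,hzmc] -> 11 lines: ilt unmy wdq tonb hzmc tgiv pykk uhm wodl rexuv eou
Hunk 3: at line 4 remove [hzmc,tgiv,pykk] add [gkuq,evcdf,xbzfv] -> 11 lines: ilt unmy wdq tonb gkuq evcdf xbzfv uhm wodl rexuv eou
Hunk 4: at line 1 remove [wdq,tonb] add [wvvm,zxuwo,cuzpi] -> 12 lines: ilt unmy wvvm zxuwo cuzpi gkuq evcdf xbzfv uhm wodl rexuv eou
Hunk 5: at line 1 remove [wvvm,zxuwo] add [anrl] -> 11 lines: ilt unmy anrl cuzpi gkuq evcdf xbzfv uhm wodl rexuv eou
Final line count: 11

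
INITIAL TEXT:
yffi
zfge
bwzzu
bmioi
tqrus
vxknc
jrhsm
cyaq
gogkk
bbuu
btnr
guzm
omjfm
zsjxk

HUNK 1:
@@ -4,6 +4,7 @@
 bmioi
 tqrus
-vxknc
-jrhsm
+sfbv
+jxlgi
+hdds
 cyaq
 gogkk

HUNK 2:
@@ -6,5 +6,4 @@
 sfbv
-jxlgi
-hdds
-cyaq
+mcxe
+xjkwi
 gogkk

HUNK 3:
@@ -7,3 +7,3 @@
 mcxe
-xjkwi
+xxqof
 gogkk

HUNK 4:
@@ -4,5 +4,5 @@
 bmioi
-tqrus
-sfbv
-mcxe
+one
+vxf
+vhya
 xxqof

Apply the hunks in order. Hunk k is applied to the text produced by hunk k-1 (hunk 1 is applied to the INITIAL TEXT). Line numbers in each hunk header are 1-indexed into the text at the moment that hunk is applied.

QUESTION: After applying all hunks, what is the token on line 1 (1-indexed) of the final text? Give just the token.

Answer: yffi

Derivation:
Hunk 1: at line 4 remove [vxknc,jrhsm] add [sfbv,jxlgi,hdds] -> 15 lines: yffi zfge bwzzu bmioi tqrus sfbv jxlgi hdds cyaq gogkk bbuu btnr guzm omjfm zsjxk
Hunk 2: at line 6 remove [jxlgi,hdds,cyaq] add [mcxe,xjkwi] -> 14 lines: yffi zfge bwzzu bmioi tqrus sfbv mcxe xjkwi gogkk bbuu btnr guzm omjfm zsjxk
Hunk 3: at line 7 remove [xjkwi] add [xxqof] -> 14 lines: yffi zfge bwzzu bmioi tqrus sfbv mcxe xxqof gogkk bbuu btnr guzm omjfm zsjxk
Hunk 4: at line 4 remove [tqrus,sfbv,mcxe] add [one,vxf,vhya] -> 14 lines: yffi zfge bwzzu bmioi one vxf vhya xxqof gogkk bbuu btnr guzm omjfm zsjxk
Final line 1: yffi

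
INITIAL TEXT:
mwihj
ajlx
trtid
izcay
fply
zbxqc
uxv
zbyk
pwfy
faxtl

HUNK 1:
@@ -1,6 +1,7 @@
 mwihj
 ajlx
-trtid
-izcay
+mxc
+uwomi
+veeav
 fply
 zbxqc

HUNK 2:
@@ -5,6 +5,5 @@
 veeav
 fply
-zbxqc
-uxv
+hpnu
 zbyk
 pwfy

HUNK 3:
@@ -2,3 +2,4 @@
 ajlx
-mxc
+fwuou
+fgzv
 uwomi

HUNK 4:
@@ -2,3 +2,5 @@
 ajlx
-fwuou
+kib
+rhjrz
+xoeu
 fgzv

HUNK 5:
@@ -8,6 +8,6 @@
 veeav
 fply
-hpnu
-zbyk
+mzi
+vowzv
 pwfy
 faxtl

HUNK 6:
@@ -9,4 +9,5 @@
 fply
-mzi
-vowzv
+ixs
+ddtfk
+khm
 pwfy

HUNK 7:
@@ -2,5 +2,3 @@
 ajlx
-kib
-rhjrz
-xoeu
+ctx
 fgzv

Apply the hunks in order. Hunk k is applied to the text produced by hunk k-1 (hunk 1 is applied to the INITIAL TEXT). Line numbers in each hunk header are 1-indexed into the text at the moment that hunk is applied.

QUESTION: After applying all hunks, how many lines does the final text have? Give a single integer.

Hunk 1: at line 1 remove [trtid,izcay] add [mxc,uwomi,veeav] -> 11 lines: mwihj ajlx mxc uwomi veeav fply zbxqc uxv zbyk pwfy faxtl
Hunk 2: at line 5 remove [zbxqc,uxv] add [hpnu] -> 10 lines: mwihj ajlx mxc uwomi veeav fply hpnu zbyk pwfy faxtl
Hunk 3: at line 2 remove [mxc] add [fwuou,fgzv] -> 11 lines: mwihj ajlx fwuou fgzv uwomi veeav fply hpnu zbyk pwfy faxtl
Hunk 4: at line 2 remove [fwuou] add [kib,rhjrz,xoeu] -> 13 lines: mwihj ajlx kib rhjrz xoeu fgzv uwomi veeav fply hpnu zbyk pwfy faxtl
Hunk 5: at line 8 remove [hpnu,zbyk] add [mzi,vowzv] -> 13 lines: mwihj ajlx kib rhjrz xoeu fgzv uwomi veeav fply mzi vowzv pwfy faxtl
Hunk 6: at line 9 remove [mzi,vowzv] add [ixs,ddtfk,khm] -> 14 lines: mwihj ajlx kib rhjrz xoeu fgzv uwomi veeav fply ixs ddtfk khm pwfy faxtl
Hunk 7: at line 2 remove [kib,rhjrz,xoeu] add [ctx] -> 12 lines: mwihj ajlx ctx fgzv uwomi veeav fply ixs ddtfk khm pwfy faxtl
Final line count: 12

Answer: 12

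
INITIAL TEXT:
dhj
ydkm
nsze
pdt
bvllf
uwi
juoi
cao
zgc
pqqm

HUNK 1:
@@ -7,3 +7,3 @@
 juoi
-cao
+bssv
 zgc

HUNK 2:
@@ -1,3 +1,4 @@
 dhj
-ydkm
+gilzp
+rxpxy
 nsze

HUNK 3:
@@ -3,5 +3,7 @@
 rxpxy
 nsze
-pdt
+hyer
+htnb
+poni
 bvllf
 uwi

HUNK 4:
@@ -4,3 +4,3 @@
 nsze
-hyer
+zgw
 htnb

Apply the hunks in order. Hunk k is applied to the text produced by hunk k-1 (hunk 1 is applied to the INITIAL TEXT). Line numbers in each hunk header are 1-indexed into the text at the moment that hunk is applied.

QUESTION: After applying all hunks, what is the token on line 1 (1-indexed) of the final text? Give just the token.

Answer: dhj

Derivation:
Hunk 1: at line 7 remove [cao] add [bssv] -> 10 lines: dhj ydkm nsze pdt bvllf uwi juoi bssv zgc pqqm
Hunk 2: at line 1 remove [ydkm] add [gilzp,rxpxy] -> 11 lines: dhj gilzp rxpxy nsze pdt bvllf uwi juoi bssv zgc pqqm
Hunk 3: at line 3 remove [pdt] add [hyer,htnb,poni] -> 13 lines: dhj gilzp rxpxy nsze hyer htnb poni bvllf uwi juoi bssv zgc pqqm
Hunk 4: at line 4 remove [hyer] add [zgw] -> 13 lines: dhj gilzp rxpxy nsze zgw htnb poni bvllf uwi juoi bssv zgc pqqm
Final line 1: dhj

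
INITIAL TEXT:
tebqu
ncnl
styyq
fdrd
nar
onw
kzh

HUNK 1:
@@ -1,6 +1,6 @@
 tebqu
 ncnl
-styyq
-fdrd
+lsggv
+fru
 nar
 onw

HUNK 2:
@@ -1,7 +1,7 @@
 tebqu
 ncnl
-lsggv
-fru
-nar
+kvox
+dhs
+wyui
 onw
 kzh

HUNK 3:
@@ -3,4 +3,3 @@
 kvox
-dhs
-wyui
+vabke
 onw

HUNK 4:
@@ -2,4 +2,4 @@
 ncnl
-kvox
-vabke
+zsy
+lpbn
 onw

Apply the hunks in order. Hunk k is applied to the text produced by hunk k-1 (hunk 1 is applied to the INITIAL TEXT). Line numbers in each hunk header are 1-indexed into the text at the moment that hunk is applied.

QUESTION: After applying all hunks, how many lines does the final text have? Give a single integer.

Hunk 1: at line 1 remove [styyq,fdrd] add [lsggv,fru] -> 7 lines: tebqu ncnl lsggv fru nar onw kzh
Hunk 2: at line 1 remove [lsggv,fru,nar] add [kvox,dhs,wyui] -> 7 lines: tebqu ncnl kvox dhs wyui onw kzh
Hunk 3: at line 3 remove [dhs,wyui] add [vabke] -> 6 lines: tebqu ncnl kvox vabke onw kzh
Hunk 4: at line 2 remove [kvox,vabke] add [zsy,lpbn] -> 6 lines: tebqu ncnl zsy lpbn onw kzh
Final line count: 6

Answer: 6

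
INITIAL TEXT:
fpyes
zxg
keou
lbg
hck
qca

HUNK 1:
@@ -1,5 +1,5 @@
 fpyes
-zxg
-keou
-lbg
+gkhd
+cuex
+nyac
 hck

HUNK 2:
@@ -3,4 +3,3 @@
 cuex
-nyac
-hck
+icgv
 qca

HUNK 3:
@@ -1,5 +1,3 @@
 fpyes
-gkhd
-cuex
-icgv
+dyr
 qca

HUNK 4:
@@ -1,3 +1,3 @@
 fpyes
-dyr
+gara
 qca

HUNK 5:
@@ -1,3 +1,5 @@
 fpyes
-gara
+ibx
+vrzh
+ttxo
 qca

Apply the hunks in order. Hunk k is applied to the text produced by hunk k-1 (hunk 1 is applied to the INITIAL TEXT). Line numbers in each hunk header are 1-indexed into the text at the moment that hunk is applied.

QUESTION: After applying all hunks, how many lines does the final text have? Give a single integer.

Answer: 5

Derivation:
Hunk 1: at line 1 remove [zxg,keou,lbg] add [gkhd,cuex,nyac] -> 6 lines: fpyes gkhd cuex nyac hck qca
Hunk 2: at line 3 remove [nyac,hck] add [icgv] -> 5 lines: fpyes gkhd cuex icgv qca
Hunk 3: at line 1 remove [gkhd,cuex,icgv] add [dyr] -> 3 lines: fpyes dyr qca
Hunk 4: at line 1 remove [dyr] add [gara] -> 3 lines: fpyes gara qca
Hunk 5: at line 1 remove [gara] add [ibx,vrzh,ttxo] -> 5 lines: fpyes ibx vrzh ttxo qca
Final line count: 5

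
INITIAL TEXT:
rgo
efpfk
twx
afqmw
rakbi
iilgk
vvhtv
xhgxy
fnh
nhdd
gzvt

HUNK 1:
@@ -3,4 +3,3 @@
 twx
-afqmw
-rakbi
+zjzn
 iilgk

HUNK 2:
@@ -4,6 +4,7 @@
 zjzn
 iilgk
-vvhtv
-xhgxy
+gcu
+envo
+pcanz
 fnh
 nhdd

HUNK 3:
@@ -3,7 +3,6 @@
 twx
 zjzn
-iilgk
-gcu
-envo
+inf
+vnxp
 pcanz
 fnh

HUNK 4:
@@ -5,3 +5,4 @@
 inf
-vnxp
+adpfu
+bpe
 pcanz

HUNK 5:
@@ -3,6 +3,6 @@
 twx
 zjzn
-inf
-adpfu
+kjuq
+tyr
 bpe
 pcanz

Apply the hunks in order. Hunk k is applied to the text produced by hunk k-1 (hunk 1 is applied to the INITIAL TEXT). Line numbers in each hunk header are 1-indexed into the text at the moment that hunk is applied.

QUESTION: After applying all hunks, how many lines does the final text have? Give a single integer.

Hunk 1: at line 3 remove [afqmw,rakbi] add [zjzn] -> 10 lines: rgo efpfk twx zjzn iilgk vvhtv xhgxy fnh nhdd gzvt
Hunk 2: at line 4 remove [vvhtv,xhgxy] add [gcu,envo,pcanz] -> 11 lines: rgo efpfk twx zjzn iilgk gcu envo pcanz fnh nhdd gzvt
Hunk 3: at line 3 remove [iilgk,gcu,envo] add [inf,vnxp] -> 10 lines: rgo efpfk twx zjzn inf vnxp pcanz fnh nhdd gzvt
Hunk 4: at line 5 remove [vnxp] add [adpfu,bpe] -> 11 lines: rgo efpfk twx zjzn inf adpfu bpe pcanz fnh nhdd gzvt
Hunk 5: at line 3 remove [inf,adpfu] add [kjuq,tyr] -> 11 lines: rgo efpfk twx zjzn kjuq tyr bpe pcanz fnh nhdd gzvt
Final line count: 11

Answer: 11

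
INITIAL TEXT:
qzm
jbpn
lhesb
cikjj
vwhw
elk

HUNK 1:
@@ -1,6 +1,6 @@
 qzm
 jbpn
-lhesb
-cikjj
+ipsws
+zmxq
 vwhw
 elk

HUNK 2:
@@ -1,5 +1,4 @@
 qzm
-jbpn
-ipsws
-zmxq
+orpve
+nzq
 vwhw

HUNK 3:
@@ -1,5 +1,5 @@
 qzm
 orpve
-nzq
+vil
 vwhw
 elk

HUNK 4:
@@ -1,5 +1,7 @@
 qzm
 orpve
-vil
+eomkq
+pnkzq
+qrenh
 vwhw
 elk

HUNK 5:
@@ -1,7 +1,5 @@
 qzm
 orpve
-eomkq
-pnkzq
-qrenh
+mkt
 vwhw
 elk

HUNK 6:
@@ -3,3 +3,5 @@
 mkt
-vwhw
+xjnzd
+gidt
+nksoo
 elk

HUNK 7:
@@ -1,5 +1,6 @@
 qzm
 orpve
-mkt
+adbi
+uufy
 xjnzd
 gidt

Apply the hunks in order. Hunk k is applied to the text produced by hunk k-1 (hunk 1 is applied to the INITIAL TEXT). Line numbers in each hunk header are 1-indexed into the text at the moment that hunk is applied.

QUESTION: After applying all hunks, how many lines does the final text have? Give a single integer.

Hunk 1: at line 1 remove [lhesb,cikjj] add [ipsws,zmxq] -> 6 lines: qzm jbpn ipsws zmxq vwhw elk
Hunk 2: at line 1 remove [jbpn,ipsws,zmxq] add [orpve,nzq] -> 5 lines: qzm orpve nzq vwhw elk
Hunk 3: at line 1 remove [nzq] add [vil] -> 5 lines: qzm orpve vil vwhw elk
Hunk 4: at line 1 remove [vil] add [eomkq,pnkzq,qrenh] -> 7 lines: qzm orpve eomkq pnkzq qrenh vwhw elk
Hunk 5: at line 1 remove [eomkq,pnkzq,qrenh] add [mkt] -> 5 lines: qzm orpve mkt vwhw elk
Hunk 6: at line 3 remove [vwhw] add [xjnzd,gidt,nksoo] -> 7 lines: qzm orpve mkt xjnzd gidt nksoo elk
Hunk 7: at line 1 remove [mkt] add [adbi,uufy] -> 8 lines: qzm orpve adbi uufy xjnzd gidt nksoo elk
Final line count: 8

Answer: 8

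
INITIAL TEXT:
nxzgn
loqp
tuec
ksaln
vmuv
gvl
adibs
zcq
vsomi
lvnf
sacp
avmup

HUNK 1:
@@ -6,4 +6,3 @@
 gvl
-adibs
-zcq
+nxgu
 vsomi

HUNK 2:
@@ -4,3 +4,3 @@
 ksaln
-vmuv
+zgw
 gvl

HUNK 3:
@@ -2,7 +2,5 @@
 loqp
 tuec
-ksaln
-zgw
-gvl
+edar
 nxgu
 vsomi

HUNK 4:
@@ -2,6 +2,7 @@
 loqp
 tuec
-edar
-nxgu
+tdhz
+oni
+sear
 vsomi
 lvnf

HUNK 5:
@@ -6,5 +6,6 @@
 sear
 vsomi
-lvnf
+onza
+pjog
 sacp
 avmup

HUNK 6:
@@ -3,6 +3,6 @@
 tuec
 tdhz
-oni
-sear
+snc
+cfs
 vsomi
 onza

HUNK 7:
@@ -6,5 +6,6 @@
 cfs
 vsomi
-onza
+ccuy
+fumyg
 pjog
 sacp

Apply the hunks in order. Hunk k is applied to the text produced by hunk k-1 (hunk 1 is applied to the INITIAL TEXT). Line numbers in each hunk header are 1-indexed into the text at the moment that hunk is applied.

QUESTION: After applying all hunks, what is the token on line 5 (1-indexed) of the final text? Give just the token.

Answer: snc

Derivation:
Hunk 1: at line 6 remove [adibs,zcq] add [nxgu] -> 11 lines: nxzgn loqp tuec ksaln vmuv gvl nxgu vsomi lvnf sacp avmup
Hunk 2: at line 4 remove [vmuv] add [zgw] -> 11 lines: nxzgn loqp tuec ksaln zgw gvl nxgu vsomi lvnf sacp avmup
Hunk 3: at line 2 remove [ksaln,zgw,gvl] add [edar] -> 9 lines: nxzgn loqp tuec edar nxgu vsomi lvnf sacp avmup
Hunk 4: at line 2 remove [edar,nxgu] add [tdhz,oni,sear] -> 10 lines: nxzgn loqp tuec tdhz oni sear vsomi lvnf sacp avmup
Hunk 5: at line 6 remove [lvnf] add [onza,pjog] -> 11 lines: nxzgn loqp tuec tdhz oni sear vsomi onza pjog sacp avmup
Hunk 6: at line 3 remove [oni,sear] add [snc,cfs] -> 11 lines: nxzgn loqp tuec tdhz snc cfs vsomi onza pjog sacp avmup
Hunk 7: at line 6 remove [onza] add [ccuy,fumyg] -> 12 lines: nxzgn loqp tuec tdhz snc cfs vsomi ccuy fumyg pjog sacp avmup
Final line 5: snc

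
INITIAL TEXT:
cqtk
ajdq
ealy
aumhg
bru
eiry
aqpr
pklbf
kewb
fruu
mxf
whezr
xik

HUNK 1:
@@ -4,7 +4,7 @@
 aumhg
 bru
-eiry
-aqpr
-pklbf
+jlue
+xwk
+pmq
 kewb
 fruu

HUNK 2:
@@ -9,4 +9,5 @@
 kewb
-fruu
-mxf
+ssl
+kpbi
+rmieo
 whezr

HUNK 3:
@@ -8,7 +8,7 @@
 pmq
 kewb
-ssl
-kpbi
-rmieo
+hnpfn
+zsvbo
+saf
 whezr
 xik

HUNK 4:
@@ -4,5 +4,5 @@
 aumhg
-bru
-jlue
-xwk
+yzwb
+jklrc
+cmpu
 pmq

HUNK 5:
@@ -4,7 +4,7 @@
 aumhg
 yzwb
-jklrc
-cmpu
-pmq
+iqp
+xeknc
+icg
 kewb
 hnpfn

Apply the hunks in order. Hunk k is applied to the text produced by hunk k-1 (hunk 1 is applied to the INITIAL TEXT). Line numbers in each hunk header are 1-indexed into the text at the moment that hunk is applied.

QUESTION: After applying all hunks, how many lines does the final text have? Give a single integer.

Hunk 1: at line 4 remove [eiry,aqpr,pklbf] add [jlue,xwk,pmq] -> 13 lines: cqtk ajdq ealy aumhg bru jlue xwk pmq kewb fruu mxf whezr xik
Hunk 2: at line 9 remove [fruu,mxf] add [ssl,kpbi,rmieo] -> 14 lines: cqtk ajdq ealy aumhg bru jlue xwk pmq kewb ssl kpbi rmieo whezr xik
Hunk 3: at line 8 remove [ssl,kpbi,rmieo] add [hnpfn,zsvbo,saf] -> 14 lines: cqtk ajdq ealy aumhg bru jlue xwk pmq kewb hnpfn zsvbo saf whezr xik
Hunk 4: at line 4 remove [bru,jlue,xwk] add [yzwb,jklrc,cmpu] -> 14 lines: cqtk ajdq ealy aumhg yzwb jklrc cmpu pmq kewb hnpfn zsvbo saf whezr xik
Hunk 5: at line 4 remove [jklrc,cmpu,pmq] add [iqp,xeknc,icg] -> 14 lines: cqtk ajdq ealy aumhg yzwb iqp xeknc icg kewb hnpfn zsvbo saf whezr xik
Final line count: 14

Answer: 14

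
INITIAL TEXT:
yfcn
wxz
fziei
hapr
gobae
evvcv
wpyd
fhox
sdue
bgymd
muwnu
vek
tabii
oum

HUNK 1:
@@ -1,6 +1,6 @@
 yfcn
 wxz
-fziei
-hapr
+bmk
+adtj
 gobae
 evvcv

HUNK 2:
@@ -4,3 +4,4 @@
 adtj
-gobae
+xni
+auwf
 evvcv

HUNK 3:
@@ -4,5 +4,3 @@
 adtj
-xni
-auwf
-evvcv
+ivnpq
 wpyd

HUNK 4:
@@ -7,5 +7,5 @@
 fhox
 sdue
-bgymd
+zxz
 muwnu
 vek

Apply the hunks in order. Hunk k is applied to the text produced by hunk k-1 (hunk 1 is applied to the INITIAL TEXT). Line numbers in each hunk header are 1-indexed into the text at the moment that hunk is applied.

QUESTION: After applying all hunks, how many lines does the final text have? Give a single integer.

Answer: 13

Derivation:
Hunk 1: at line 1 remove [fziei,hapr] add [bmk,adtj] -> 14 lines: yfcn wxz bmk adtj gobae evvcv wpyd fhox sdue bgymd muwnu vek tabii oum
Hunk 2: at line 4 remove [gobae] add [xni,auwf] -> 15 lines: yfcn wxz bmk adtj xni auwf evvcv wpyd fhox sdue bgymd muwnu vek tabii oum
Hunk 3: at line 4 remove [xni,auwf,evvcv] add [ivnpq] -> 13 lines: yfcn wxz bmk adtj ivnpq wpyd fhox sdue bgymd muwnu vek tabii oum
Hunk 4: at line 7 remove [bgymd] add [zxz] -> 13 lines: yfcn wxz bmk adtj ivnpq wpyd fhox sdue zxz muwnu vek tabii oum
Final line count: 13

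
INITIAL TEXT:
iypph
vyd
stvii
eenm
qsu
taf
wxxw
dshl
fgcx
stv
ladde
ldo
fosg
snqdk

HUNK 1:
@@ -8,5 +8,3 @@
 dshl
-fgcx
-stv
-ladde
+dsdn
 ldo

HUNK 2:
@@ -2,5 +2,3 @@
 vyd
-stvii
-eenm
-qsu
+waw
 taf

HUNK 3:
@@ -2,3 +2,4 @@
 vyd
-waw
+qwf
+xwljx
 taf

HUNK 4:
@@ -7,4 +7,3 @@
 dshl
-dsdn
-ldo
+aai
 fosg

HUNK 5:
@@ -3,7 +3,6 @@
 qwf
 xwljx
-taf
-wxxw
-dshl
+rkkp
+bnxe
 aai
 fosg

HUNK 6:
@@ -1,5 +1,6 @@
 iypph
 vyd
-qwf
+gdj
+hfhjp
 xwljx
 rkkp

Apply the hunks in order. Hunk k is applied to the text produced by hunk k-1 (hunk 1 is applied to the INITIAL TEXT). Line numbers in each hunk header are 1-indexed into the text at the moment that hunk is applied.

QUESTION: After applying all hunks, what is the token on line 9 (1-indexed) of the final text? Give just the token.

Hunk 1: at line 8 remove [fgcx,stv,ladde] add [dsdn] -> 12 lines: iypph vyd stvii eenm qsu taf wxxw dshl dsdn ldo fosg snqdk
Hunk 2: at line 2 remove [stvii,eenm,qsu] add [waw] -> 10 lines: iypph vyd waw taf wxxw dshl dsdn ldo fosg snqdk
Hunk 3: at line 2 remove [waw] add [qwf,xwljx] -> 11 lines: iypph vyd qwf xwljx taf wxxw dshl dsdn ldo fosg snqdk
Hunk 4: at line 7 remove [dsdn,ldo] add [aai] -> 10 lines: iypph vyd qwf xwljx taf wxxw dshl aai fosg snqdk
Hunk 5: at line 3 remove [taf,wxxw,dshl] add [rkkp,bnxe] -> 9 lines: iypph vyd qwf xwljx rkkp bnxe aai fosg snqdk
Hunk 6: at line 1 remove [qwf] add [gdj,hfhjp] -> 10 lines: iypph vyd gdj hfhjp xwljx rkkp bnxe aai fosg snqdk
Final line 9: fosg

Answer: fosg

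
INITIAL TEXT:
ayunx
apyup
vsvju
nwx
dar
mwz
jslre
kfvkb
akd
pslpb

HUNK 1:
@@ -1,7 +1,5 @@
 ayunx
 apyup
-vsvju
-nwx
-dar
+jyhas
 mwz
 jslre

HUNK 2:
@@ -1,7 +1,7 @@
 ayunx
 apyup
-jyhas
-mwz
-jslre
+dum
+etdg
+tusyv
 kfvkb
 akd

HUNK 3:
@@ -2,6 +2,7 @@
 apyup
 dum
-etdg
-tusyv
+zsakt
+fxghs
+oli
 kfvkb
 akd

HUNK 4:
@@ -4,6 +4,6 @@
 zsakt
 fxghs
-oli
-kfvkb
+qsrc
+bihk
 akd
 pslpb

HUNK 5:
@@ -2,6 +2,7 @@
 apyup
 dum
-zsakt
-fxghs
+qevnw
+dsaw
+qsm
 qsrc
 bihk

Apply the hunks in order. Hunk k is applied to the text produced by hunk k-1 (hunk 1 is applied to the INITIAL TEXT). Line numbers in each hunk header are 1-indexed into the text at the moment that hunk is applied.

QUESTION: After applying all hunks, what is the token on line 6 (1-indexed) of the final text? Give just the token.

Answer: qsm

Derivation:
Hunk 1: at line 1 remove [vsvju,nwx,dar] add [jyhas] -> 8 lines: ayunx apyup jyhas mwz jslre kfvkb akd pslpb
Hunk 2: at line 1 remove [jyhas,mwz,jslre] add [dum,etdg,tusyv] -> 8 lines: ayunx apyup dum etdg tusyv kfvkb akd pslpb
Hunk 3: at line 2 remove [etdg,tusyv] add [zsakt,fxghs,oli] -> 9 lines: ayunx apyup dum zsakt fxghs oli kfvkb akd pslpb
Hunk 4: at line 4 remove [oli,kfvkb] add [qsrc,bihk] -> 9 lines: ayunx apyup dum zsakt fxghs qsrc bihk akd pslpb
Hunk 5: at line 2 remove [zsakt,fxghs] add [qevnw,dsaw,qsm] -> 10 lines: ayunx apyup dum qevnw dsaw qsm qsrc bihk akd pslpb
Final line 6: qsm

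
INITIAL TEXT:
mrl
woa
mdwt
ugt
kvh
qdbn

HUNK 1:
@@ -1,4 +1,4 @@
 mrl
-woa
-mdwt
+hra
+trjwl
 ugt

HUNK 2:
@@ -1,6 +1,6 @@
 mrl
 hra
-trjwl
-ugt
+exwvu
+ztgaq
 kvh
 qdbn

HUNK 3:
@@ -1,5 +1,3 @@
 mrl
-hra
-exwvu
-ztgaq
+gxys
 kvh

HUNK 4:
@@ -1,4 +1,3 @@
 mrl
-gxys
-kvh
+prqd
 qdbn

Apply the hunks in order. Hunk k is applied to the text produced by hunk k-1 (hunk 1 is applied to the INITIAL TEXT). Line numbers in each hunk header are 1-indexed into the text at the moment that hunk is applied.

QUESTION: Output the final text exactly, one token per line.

Answer: mrl
prqd
qdbn

Derivation:
Hunk 1: at line 1 remove [woa,mdwt] add [hra,trjwl] -> 6 lines: mrl hra trjwl ugt kvh qdbn
Hunk 2: at line 1 remove [trjwl,ugt] add [exwvu,ztgaq] -> 6 lines: mrl hra exwvu ztgaq kvh qdbn
Hunk 3: at line 1 remove [hra,exwvu,ztgaq] add [gxys] -> 4 lines: mrl gxys kvh qdbn
Hunk 4: at line 1 remove [gxys,kvh] add [prqd] -> 3 lines: mrl prqd qdbn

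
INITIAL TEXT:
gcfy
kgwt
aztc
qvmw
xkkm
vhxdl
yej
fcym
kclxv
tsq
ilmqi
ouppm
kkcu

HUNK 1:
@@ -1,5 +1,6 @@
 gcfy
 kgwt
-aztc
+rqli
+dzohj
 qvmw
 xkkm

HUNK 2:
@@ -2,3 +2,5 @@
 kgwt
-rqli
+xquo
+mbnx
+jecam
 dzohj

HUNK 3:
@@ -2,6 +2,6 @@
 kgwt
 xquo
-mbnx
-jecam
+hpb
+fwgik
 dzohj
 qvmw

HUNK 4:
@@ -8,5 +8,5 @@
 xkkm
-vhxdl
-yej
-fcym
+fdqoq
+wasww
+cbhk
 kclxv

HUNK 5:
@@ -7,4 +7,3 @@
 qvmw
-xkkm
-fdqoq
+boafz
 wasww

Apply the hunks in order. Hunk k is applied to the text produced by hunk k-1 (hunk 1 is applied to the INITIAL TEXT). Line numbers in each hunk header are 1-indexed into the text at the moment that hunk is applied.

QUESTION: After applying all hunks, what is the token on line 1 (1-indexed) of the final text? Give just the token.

Answer: gcfy

Derivation:
Hunk 1: at line 1 remove [aztc] add [rqli,dzohj] -> 14 lines: gcfy kgwt rqli dzohj qvmw xkkm vhxdl yej fcym kclxv tsq ilmqi ouppm kkcu
Hunk 2: at line 2 remove [rqli] add [xquo,mbnx,jecam] -> 16 lines: gcfy kgwt xquo mbnx jecam dzohj qvmw xkkm vhxdl yej fcym kclxv tsq ilmqi ouppm kkcu
Hunk 3: at line 2 remove [mbnx,jecam] add [hpb,fwgik] -> 16 lines: gcfy kgwt xquo hpb fwgik dzohj qvmw xkkm vhxdl yej fcym kclxv tsq ilmqi ouppm kkcu
Hunk 4: at line 8 remove [vhxdl,yej,fcym] add [fdqoq,wasww,cbhk] -> 16 lines: gcfy kgwt xquo hpb fwgik dzohj qvmw xkkm fdqoq wasww cbhk kclxv tsq ilmqi ouppm kkcu
Hunk 5: at line 7 remove [xkkm,fdqoq] add [boafz] -> 15 lines: gcfy kgwt xquo hpb fwgik dzohj qvmw boafz wasww cbhk kclxv tsq ilmqi ouppm kkcu
Final line 1: gcfy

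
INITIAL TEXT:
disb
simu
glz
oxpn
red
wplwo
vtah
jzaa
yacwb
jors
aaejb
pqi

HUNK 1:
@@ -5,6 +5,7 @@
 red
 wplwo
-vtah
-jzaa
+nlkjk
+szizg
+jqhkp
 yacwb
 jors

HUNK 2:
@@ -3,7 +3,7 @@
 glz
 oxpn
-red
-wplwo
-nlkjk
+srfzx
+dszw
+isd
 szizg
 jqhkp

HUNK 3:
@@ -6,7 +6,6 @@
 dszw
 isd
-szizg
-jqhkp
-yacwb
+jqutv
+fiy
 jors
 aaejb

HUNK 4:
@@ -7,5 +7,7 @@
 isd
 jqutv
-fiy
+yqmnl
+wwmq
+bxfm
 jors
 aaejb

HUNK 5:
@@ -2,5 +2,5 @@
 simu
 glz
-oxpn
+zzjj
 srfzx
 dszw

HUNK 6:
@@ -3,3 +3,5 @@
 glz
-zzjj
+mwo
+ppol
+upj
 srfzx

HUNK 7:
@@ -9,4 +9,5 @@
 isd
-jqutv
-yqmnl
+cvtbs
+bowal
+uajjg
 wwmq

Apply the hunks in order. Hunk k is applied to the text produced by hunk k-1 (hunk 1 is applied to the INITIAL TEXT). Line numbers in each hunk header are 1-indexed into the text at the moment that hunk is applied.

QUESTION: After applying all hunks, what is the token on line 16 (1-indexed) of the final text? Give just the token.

Answer: aaejb

Derivation:
Hunk 1: at line 5 remove [vtah,jzaa] add [nlkjk,szizg,jqhkp] -> 13 lines: disb simu glz oxpn red wplwo nlkjk szizg jqhkp yacwb jors aaejb pqi
Hunk 2: at line 3 remove [red,wplwo,nlkjk] add [srfzx,dszw,isd] -> 13 lines: disb simu glz oxpn srfzx dszw isd szizg jqhkp yacwb jors aaejb pqi
Hunk 3: at line 6 remove [szizg,jqhkp,yacwb] add [jqutv,fiy] -> 12 lines: disb simu glz oxpn srfzx dszw isd jqutv fiy jors aaejb pqi
Hunk 4: at line 7 remove [fiy] add [yqmnl,wwmq,bxfm] -> 14 lines: disb simu glz oxpn srfzx dszw isd jqutv yqmnl wwmq bxfm jors aaejb pqi
Hunk 5: at line 2 remove [oxpn] add [zzjj] -> 14 lines: disb simu glz zzjj srfzx dszw isd jqutv yqmnl wwmq bxfm jors aaejb pqi
Hunk 6: at line 3 remove [zzjj] add [mwo,ppol,upj] -> 16 lines: disb simu glz mwo ppol upj srfzx dszw isd jqutv yqmnl wwmq bxfm jors aaejb pqi
Hunk 7: at line 9 remove [jqutv,yqmnl] add [cvtbs,bowal,uajjg] -> 17 lines: disb simu glz mwo ppol upj srfzx dszw isd cvtbs bowal uajjg wwmq bxfm jors aaejb pqi
Final line 16: aaejb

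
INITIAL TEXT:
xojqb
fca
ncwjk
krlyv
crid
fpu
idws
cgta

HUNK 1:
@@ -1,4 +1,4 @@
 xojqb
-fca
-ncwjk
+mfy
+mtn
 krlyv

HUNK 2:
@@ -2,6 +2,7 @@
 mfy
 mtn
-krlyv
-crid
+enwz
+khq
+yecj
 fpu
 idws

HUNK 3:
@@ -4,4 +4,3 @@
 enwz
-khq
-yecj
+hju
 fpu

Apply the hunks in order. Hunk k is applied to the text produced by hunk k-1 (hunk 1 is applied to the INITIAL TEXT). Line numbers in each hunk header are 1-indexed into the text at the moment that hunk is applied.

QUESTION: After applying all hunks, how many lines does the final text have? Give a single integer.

Hunk 1: at line 1 remove [fca,ncwjk] add [mfy,mtn] -> 8 lines: xojqb mfy mtn krlyv crid fpu idws cgta
Hunk 2: at line 2 remove [krlyv,crid] add [enwz,khq,yecj] -> 9 lines: xojqb mfy mtn enwz khq yecj fpu idws cgta
Hunk 3: at line 4 remove [khq,yecj] add [hju] -> 8 lines: xojqb mfy mtn enwz hju fpu idws cgta
Final line count: 8

Answer: 8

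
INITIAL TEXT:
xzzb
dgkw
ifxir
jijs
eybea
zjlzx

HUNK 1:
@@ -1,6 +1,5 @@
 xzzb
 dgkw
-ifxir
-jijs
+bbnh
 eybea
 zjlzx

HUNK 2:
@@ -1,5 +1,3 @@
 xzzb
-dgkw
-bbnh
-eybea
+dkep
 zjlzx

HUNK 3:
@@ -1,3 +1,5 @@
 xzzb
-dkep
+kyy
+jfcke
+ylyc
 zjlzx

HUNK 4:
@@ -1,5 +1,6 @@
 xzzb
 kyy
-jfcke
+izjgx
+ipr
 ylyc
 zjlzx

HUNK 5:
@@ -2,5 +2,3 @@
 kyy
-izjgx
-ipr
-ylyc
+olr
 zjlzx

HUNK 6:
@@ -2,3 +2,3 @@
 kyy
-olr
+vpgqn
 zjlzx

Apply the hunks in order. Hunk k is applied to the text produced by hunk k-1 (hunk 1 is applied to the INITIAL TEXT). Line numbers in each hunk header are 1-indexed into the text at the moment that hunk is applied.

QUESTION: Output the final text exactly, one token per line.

Hunk 1: at line 1 remove [ifxir,jijs] add [bbnh] -> 5 lines: xzzb dgkw bbnh eybea zjlzx
Hunk 2: at line 1 remove [dgkw,bbnh,eybea] add [dkep] -> 3 lines: xzzb dkep zjlzx
Hunk 3: at line 1 remove [dkep] add [kyy,jfcke,ylyc] -> 5 lines: xzzb kyy jfcke ylyc zjlzx
Hunk 4: at line 1 remove [jfcke] add [izjgx,ipr] -> 6 lines: xzzb kyy izjgx ipr ylyc zjlzx
Hunk 5: at line 2 remove [izjgx,ipr,ylyc] add [olr] -> 4 lines: xzzb kyy olr zjlzx
Hunk 6: at line 2 remove [olr] add [vpgqn] -> 4 lines: xzzb kyy vpgqn zjlzx

Answer: xzzb
kyy
vpgqn
zjlzx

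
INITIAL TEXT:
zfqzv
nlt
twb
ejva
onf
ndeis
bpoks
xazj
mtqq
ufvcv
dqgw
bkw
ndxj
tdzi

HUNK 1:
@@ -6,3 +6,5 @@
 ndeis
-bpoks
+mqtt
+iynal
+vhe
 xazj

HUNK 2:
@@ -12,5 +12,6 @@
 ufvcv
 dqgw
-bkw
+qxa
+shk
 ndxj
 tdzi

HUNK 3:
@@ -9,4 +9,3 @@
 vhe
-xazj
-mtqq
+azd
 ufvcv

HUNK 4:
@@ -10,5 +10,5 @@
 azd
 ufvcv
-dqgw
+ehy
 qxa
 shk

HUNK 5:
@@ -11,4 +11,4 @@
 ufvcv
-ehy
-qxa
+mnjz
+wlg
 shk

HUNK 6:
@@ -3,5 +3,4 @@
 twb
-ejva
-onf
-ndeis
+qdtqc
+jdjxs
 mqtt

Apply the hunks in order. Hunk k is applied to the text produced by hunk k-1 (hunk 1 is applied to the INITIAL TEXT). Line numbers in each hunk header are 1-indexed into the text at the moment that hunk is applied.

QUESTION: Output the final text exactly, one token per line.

Hunk 1: at line 6 remove [bpoks] add [mqtt,iynal,vhe] -> 16 lines: zfqzv nlt twb ejva onf ndeis mqtt iynal vhe xazj mtqq ufvcv dqgw bkw ndxj tdzi
Hunk 2: at line 12 remove [bkw] add [qxa,shk] -> 17 lines: zfqzv nlt twb ejva onf ndeis mqtt iynal vhe xazj mtqq ufvcv dqgw qxa shk ndxj tdzi
Hunk 3: at line 9 remove [xazj,mtqq] add [azd] -> 16 lines: zfqzv nlt twb ejva onf ndeis mqtt iynal vhe azd ufvcv dqgw qxa shk ndxj tdzi
Hunk 4: at line 10 remove [dqgw] add [ehy] -> 16 lines: zfqzv nlt twb ejva onf ndeis mqtt iynal vhe azd ufvcv ehy qxa shk ndxj tdzi
Hunk 5: at line 11 remove [ehy,qxa] add [mnjz,wlg] -> 16 lines: zfqzv nlt twb ejva onf ndeis mqtt iynal vhe azd ufvcv mnjz wlg shk ndxj tdzi
Hunk 6: at line 3 remove [ejva,onf,ndeis] add [qdtqc,jdjxs] -> 15 lines: zfqzv nlt twb qdtqc jdjxs mqtt iynal vhe azd ufvcv mnjz wlg shk ndxj tdzi

Answer: zfqzv
nlt
twb
qdtqc
jdjxs
mqtt
iynal
vhe
azd
ufvcv
mnjz
wlg
shk
ndxj
tdzi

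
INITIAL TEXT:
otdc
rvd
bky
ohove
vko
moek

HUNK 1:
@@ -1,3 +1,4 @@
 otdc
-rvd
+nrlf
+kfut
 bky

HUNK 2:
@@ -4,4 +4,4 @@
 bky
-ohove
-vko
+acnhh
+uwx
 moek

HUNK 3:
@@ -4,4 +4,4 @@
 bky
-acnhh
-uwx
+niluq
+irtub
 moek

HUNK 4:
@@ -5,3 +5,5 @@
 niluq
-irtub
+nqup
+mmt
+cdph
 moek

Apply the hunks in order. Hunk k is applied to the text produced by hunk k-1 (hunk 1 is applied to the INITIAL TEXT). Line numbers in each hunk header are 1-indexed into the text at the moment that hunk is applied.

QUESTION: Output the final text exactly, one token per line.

Answer: otdc
nrlf
kfut
bky
niluq
nqup
mmt
cdph
moek

Derivation:
Hunk 1: at line 1 remove [rvd] add [nrlf,kfut] -> 7 lines: otdc nrlf kfut bky ohove vko moek
Hunk 2: at line 4 remove [ohove,vko] add [acnhh,uwx] -> 7 lines: otdc nrlf kfut bky acnhh uwx moek
Hunk 3: at line 4 remove [acnhh,uwx] add [niluq,irtub] -> 7 lines: otdc nrlf kfut bky niluq irtub moek
Hunk 4: at line 5 remove [irtub] add [nqup,mmt,cdph] -> 9 lines: otdc nrlf kfut bky niluq nqup mmt cdph moek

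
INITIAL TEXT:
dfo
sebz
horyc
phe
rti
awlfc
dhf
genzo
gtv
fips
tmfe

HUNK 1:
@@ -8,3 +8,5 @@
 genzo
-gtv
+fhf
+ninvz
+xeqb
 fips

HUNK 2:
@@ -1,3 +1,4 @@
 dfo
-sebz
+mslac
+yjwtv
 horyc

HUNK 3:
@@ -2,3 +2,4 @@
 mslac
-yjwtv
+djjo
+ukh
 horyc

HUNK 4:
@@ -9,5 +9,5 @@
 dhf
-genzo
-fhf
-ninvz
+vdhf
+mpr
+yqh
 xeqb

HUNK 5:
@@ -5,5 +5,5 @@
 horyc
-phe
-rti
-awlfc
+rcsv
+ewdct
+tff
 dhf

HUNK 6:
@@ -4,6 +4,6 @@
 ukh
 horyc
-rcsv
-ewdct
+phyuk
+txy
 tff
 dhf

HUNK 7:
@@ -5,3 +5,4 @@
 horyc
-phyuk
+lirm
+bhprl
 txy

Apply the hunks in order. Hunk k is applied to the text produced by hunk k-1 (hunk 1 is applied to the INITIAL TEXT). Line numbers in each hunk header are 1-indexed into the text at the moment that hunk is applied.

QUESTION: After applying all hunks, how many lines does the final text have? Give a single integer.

Hunk 1: at line 8 remove [gtv] add [fhf,ninvz,xeqb] -> 13 lines: dfo sebz horyc phe rti awlfc dhf genzo fhf ninvz xeqb fips tmfe
Hunk 2: at line 1 remove [sebz] add [mslac,yjwtv] -> 14 lines: dfo mslac yjwtv horyc phe rti awlfc dhf genzo fhf ninvz xeqb fips tmfe
Hunk 3: at line 2 remove [yjwtv] add [djjo,ukh] -> 15 lines: dfo mslac djjo ukh horyc phe rti awlfc dhf genzo fhf ninvz xeqb fips tmfe
Hunk 4: at line 9 remove [genzo,fhf,ninvz] add [vdhf,mpr,yqh] -> 15 lines: dfo mslac djjo ukh horyc phe rti awlfc dhf vdhf mpr yqh xeqb fips tmfe
Hunk 5: at line 5 remove [phe,rti,awlfc] add [rcsv,ewdct,tff] -> 15 lines: dfo mslac djjo ukh horyc rcsv ewdct tff dhf vdhf mpr yqh xeqb fips tmfe
Hunk 6: at line 4 remove [rcsv,ewdct] add [phyuk,txy] -> 15 lines: dfo mslac djjo ukh horyc phyuk txy tff dhf vdhf mpr yqh xeqb fips tmfe
Hunk 7: at line 5 remove [phyuk] add [lirm,bhprl] -> 16 lines: dfo mslac djjo ukh horyc lirm bhprl txy tff dhf vdhf mpr yqh xeqb fips tmfe
Final line count: 16

Answer: 16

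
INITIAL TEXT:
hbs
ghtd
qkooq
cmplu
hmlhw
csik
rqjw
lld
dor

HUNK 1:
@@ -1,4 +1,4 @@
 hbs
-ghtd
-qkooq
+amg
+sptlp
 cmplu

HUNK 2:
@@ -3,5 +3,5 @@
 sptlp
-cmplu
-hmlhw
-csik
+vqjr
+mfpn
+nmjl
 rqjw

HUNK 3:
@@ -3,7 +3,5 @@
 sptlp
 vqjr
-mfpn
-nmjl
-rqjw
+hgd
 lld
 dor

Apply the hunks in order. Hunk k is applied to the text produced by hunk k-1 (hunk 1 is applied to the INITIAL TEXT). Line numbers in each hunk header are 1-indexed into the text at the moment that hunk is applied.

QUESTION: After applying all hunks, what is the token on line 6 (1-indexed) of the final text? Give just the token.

Hunk 1: at line 1 remove [ghtd,qkooq] add [amg,sptlp] -> 9 lines: hbs amg sptlp cmplu hmlhw csik rqjw lld dor
Hunk 2: at line 3 remove [cmplu,hmlhw,csik] add [vqjr,mfpn,nmjl] -> 9 lines: hbs amg sptlp vqjr mfpn nmjl rqjw lld dor
Hunk 3: at line 3 remove [mfpn,nmjl,rqjw] add [hgd] -> 7 lines: hbs amg sptlp vqjr hgd lld dor
Final line 6: lld

Answer: lld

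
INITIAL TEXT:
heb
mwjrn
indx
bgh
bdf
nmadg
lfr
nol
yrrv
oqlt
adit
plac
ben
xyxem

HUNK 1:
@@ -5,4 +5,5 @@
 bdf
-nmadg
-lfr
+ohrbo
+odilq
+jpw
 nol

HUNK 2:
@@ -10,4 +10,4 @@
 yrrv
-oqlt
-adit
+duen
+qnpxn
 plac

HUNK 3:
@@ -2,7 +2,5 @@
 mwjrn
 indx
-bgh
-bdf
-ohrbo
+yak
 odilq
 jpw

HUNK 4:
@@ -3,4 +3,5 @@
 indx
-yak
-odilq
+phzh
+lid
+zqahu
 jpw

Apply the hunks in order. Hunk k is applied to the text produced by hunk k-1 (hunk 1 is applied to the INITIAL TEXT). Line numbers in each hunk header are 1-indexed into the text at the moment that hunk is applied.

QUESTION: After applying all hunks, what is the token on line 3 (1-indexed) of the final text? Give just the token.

Hunk 1: at line 5 remove [nmadg,lfr] add [ohrbo,odilq,jpw] -> 15 lines: heb mwjrn indx bgh bdf ohrbo odilq jpw nol yrrv oqlt adit plac ben xyxem
Hunk 2: at line 10 remove [oqlt,adit] add [duen,qnpxn] -> 15 lines: heb mwjrn indx bgh bdf ohrbo odilq jpw nol yrrv duen qnpxn plac ben xyxem
Hunk 3: at line 2 remove [bgh,bdf,ohrbo] add [yak] -> 13 lines: heb mwjrn indx yak odilq jpw nol yrrv duen qnpxn plac ben xyxem
Hunk 4: at line 3 remove [yak,odilq] add [phzh,lid,zqahu] -> 14 lines: heb mwjrn indx phzh lid zqahu jpw nol yrrv duen qnpxn plac ben xyxem
Final line 3: indx

Answer: indx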